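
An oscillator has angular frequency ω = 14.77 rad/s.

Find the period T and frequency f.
T = 2π/ω = 2π/14.77 = 0.4254 s; f = ω/2π = 2.351 Hz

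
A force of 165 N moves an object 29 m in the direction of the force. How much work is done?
W = Fd = 165×29 = 4785.0 J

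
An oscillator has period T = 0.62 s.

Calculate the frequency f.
f = 1/T = 1/0.62 = 1.613 Hz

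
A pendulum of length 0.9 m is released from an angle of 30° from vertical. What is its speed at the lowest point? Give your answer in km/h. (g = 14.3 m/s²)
h = L(1 − cosθ) = 0.9×(1 − cos30°) = 0.1206 m
v = √(2gh) = √(2×14.3×0.1206) = 1.857 m/s = 6.685 km/h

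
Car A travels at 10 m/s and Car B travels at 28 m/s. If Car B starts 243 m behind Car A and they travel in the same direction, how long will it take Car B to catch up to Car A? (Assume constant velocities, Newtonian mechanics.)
Relative speed: v_rel = 28 - 10 = 18 m/s
Time to catch: t = d₀/v_rel = 243/18 = 13.5 s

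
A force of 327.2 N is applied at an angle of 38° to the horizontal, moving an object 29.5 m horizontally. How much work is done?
W = Fd cosθ = 327.2×29.5×cos(38°) = 7606.2 J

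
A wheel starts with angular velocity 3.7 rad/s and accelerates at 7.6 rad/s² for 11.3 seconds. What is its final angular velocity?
ω = ω₀ + αt = 3.7 + 7.6 × 11.3 = 89.58 rad/s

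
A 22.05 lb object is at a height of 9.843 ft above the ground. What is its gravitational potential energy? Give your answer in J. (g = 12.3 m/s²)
PE = mgh = 10 kg × 12.3 m/s² × 3 m = 369.1 J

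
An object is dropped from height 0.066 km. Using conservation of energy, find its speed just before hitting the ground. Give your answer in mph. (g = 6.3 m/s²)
mgh = ½mv² → v = √(2gh) = √(2×6.3×66) = 28.84 m/s = 64.51 mph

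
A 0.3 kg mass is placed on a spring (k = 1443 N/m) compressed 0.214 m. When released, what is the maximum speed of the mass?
½kx² = ½mv² → v = x√(k/m) = 0.214×√(1443/0.3) = 14.84 m/s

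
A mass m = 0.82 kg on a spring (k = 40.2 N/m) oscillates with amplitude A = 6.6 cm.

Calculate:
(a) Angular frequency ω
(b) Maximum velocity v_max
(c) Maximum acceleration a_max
ω = √(k/m) = √(40.2/0.82) = 7.002 rad/s
v_max = ωA = 7.002×0.066 = 0.4621 m/s
a_max = ω²A = 7.002²×0.066 = 3.236 m/s²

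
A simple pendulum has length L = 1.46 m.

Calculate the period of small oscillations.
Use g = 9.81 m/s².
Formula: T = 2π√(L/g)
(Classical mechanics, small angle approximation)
T = 2π√(L/g) = 2π√(1.46/9.81) = 2.424 s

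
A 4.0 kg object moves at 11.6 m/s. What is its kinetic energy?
KE = ½mv² = ½×4.0×11.6² = 269.12 J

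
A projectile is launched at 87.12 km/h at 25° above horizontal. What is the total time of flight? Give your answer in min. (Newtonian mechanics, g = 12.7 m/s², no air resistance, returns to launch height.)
T = 2v₀sin(θ)/g (with unit conversion) = 0.02684 min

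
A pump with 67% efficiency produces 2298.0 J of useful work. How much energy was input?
W_in = W_out/η = 2298.0/0.67 = 3429.9 J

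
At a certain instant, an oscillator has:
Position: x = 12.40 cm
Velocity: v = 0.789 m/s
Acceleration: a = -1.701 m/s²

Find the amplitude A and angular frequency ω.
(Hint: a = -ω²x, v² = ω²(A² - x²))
a = −ω²x → ω = √(|a|/x) = √(1.701/0.124) = 3.704 rad/s
v² = ω²(A² − x²) → A = √(x² + v²/ω²) = √(0.124² + 0.789²/3.704²) = 0.2465 m = 24.65 cm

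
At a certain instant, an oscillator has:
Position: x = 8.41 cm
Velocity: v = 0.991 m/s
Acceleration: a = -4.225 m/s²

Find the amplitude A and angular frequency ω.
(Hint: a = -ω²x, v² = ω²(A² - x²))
a = −ω²x → ω = √(|a|/x) = √(4.225/0.0841) = 7.088 rad/s
v² = ω²(A² − x²) → A = √(x² + v²/ω²) = √(0.0841² + 0.991²/7.088²) = 0.1632 m = 16.32 cm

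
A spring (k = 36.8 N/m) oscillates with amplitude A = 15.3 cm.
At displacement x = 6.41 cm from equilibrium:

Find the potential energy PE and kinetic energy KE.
E_total = ½kA² = ½×36.8×(0.153)² = 0.4307 J
PE = ½kx² = ½×36.8×(0.0641)² = 0.0756 J
KE = E_total − PE = 0.3551 J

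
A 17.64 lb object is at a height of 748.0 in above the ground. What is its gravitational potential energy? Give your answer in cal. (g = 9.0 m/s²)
PE = mgh = 8.001 kg × 9.0 m/s² × 19 m = 1368 J = 327.0 cal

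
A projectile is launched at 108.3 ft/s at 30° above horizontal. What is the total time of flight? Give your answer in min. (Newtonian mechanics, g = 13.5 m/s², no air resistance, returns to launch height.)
T = 2v₀sin(θ)/g (with unit conversion) = 0.04075 min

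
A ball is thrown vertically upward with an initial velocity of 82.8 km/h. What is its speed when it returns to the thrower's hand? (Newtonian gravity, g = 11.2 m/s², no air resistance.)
By conservation of energy, the ball returns at the same speed = 82.8 km/h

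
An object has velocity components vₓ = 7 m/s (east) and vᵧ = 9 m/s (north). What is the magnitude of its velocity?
|v| = √(vₓ² + vᵧ²) = √(7² + 9²) = √(130) = 11.4 m/s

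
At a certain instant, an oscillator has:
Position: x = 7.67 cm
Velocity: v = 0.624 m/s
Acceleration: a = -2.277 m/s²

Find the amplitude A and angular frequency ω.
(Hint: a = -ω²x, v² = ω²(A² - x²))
a = −ω²x → ω = √(|a|/x) = √(2.277/0.0767) = 5.449 rad/s
v² = ω²(A² − x²) → A = √(x² + v²/ω²) = √(0.0767² + 0.624²/5.449²) = 0.1378 m = 13.78 cm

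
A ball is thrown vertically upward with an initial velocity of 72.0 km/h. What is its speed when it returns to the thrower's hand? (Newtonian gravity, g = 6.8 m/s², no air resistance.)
By conservation of energy, the ball returns at the same speed = 72.0 km/h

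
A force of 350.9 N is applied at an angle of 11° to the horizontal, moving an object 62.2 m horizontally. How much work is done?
W = Fd cosθ = 350.9×62.2×cos(11°) = 21425.0 J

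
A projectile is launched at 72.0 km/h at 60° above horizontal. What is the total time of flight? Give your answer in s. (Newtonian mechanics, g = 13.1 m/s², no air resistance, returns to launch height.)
T = 2v₀sin(θ)/g (with unit conversion) = 2.644 s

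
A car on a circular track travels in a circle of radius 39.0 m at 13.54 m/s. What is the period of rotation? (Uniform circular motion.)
T = 2πr/v = 2π×39.0/13.54 = 18.1 s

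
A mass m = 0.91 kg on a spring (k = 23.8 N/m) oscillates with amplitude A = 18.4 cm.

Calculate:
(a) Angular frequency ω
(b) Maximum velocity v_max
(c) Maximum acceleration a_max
ω = √(k/m) = √(23.8/0.91) = 5.114 rad/s
v_max = ωA = 5.114×0.184 = 0.941 m/s
a_max = ω²A = 5.114²×0.184 = 4.812 m/s²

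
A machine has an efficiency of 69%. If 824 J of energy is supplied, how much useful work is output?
W_out = η × W_in = 0.69 × 824 = 568.56 J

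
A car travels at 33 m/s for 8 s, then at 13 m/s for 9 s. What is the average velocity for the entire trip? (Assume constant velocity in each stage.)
d₁ = v₁t₁ = 33 × 8 = 264 m
d₂ = v₂t₂ = 13 × 9 = 117 m
d_total = 381 m, t_total = 17 s
v_avg = d_total/t_total = 381/17 = 22.41 m/s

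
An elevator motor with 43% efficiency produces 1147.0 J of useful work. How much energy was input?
W_in = W_out/η = 1147.0/0.43 = 2667.4 J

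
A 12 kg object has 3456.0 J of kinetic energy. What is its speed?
KE = ½mv² → v = √(2KE/m) = √(2×3456.0/12) = 24.0 m/s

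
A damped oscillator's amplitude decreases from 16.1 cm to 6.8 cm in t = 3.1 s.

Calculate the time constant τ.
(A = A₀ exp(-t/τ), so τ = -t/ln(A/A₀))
A/A₀ = 6.8/16.1 = 0.4224; ln(A/A₀) = -0.8619
τ = −t/ln(A/A₀) = −3.1/-0.8619 = 3.597 s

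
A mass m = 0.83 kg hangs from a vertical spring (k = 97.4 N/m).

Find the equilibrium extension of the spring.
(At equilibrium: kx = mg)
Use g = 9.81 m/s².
x_eq = mg/k = 0.83×9.81/97.4 = 0.0836 m = 8.36 cm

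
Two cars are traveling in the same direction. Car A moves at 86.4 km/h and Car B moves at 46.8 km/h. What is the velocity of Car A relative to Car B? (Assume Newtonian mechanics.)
v_rel = v_A - v_B = 86.4 - 46.8 = 39.6 km/h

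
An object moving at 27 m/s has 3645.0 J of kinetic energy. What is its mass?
KE = ½mv² → m = 2KE/v² = 2×3645.0/27² = 10.0 kg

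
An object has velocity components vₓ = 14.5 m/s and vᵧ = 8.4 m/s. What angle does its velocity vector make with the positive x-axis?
θ = arctan(vᵧ/vₓ) = arctan(8.4/14.5) = 30.08°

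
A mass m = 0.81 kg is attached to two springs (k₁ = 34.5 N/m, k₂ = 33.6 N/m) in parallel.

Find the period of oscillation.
k_eq = k₁+k₂ = 68.1 N/m
T = 2π√(m/k_eq) = 2π√(0.81/68.1) = 0.6852 s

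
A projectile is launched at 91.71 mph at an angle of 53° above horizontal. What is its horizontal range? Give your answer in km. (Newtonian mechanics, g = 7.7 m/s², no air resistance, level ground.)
R = v₀² sin(2θ) / g (with unit conversion) = 0.2098 km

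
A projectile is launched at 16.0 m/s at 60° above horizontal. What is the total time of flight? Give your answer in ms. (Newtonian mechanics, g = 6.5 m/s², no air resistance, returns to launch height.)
T = 2v₀sin(θ)/g (with unit conversion) = 4264.0 ms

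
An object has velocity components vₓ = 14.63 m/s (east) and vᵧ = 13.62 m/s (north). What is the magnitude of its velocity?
|v| = √(vₓ² + vᵧ²) = √(14.63² + 13.62²) = √(399.541) = 19.99 m/s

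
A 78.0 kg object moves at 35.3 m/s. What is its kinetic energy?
KE = ½mv² = ½×78.0×35.3² = 48597.51 J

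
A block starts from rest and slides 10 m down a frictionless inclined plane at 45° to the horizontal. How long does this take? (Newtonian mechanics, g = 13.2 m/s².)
a = g sin(θ) = 13.2 × sin(45°) = 9.33 m/s²
t = √(2d/a) = √(2 × 10 / 9.33) = 1.46 s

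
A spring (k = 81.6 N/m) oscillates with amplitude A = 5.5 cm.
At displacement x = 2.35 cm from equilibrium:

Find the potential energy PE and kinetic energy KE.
E_total = ½kA² = ½×81.6×(0.055)² = 0.1234 J
PE = ½kx² = ½×81.6×(0.0235)² = 0.02253 J
KE = E_total − PE = 0.1009 J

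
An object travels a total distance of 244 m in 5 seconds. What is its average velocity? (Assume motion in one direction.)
v_avg = Δd / Δt = 244 / 5 = 48.8 m/s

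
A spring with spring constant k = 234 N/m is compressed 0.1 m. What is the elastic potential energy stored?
PE = ½kx² = ½×234×0.1² = 1.17 J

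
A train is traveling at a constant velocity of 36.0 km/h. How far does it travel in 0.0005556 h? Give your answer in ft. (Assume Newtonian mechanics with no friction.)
d = vt (with unit conversion) = 65.62 ft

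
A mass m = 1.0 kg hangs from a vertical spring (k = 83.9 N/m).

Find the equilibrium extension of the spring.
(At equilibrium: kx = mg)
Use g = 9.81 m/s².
x_eq = mg/k = 1.0×9.81/83.9 = 0.1169 m = 11.69 cm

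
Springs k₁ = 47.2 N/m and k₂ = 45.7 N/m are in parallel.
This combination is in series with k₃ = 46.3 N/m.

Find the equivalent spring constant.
k₁₂ = k₁ + k₂ = 92.9 N/m (parallel)
1/k_eq = 1/k₁₂ + 1/k₃ → k_eq = 30.9 N/m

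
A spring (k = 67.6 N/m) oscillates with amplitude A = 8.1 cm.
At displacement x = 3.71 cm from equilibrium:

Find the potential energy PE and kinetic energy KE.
E_total = ½kA² = ½×67.6×(0.081)² = 0.2218 J
PE = ½kx² = ½×67.6×(0.0371)² = 0.04652 J
KE = E_total − PE = 0.1752 J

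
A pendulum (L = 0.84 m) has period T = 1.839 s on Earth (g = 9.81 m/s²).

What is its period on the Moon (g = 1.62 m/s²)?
T = 2π√(L/g), so T_moon/T_earth = √(g_earth/g_moon)
T_moon = 2π√(0.84/1.62) = 4.524 s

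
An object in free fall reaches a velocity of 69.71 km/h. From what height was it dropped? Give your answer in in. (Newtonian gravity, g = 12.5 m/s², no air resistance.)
h = v²/(2g) (with unit conversion) = 590.5 in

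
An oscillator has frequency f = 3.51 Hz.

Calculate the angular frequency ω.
ω = 2πf = 2π×3.51 = 22.05 rad/s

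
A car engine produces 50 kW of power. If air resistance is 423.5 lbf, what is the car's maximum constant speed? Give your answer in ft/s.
P = Fv → v = P/F = 50000 W / 1884 N = 26.54 m/s = 87.08 ft/s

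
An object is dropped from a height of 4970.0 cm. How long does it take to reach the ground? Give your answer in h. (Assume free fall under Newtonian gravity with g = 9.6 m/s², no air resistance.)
t = √(2h/g) (with unit conversion) = 0.0008938 h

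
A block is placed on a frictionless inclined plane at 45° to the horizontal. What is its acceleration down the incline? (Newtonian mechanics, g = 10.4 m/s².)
a = g sin(θ) = 10.4 × sin(45°) = 10.4 × 0.7071 = 7.35 m/s²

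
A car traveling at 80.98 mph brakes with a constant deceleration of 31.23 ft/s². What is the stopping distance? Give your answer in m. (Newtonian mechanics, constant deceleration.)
d = v₀² / (2a) (with unit conversion) = 68.84 m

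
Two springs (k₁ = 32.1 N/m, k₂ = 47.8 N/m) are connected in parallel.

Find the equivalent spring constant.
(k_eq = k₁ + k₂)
k_eq = k₁ + k₂ = 32.1 + 47.8 = 79.9 N/m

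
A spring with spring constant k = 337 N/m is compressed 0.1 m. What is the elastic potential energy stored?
PE = ½kx² = ½×337×0.1² = 1.685 J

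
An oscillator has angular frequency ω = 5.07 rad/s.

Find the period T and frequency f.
T = 2π/ω = 2π/5.07 = 1.239 s; f = ω/2π = 0.8069 Hz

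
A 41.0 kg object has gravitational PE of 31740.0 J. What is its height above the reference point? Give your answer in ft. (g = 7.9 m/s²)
PE = mgh → h = PE/(mg) = 3.174e+04 J / (41 kg × 7.9 m/s²) = 97.99 m = 321.5 ft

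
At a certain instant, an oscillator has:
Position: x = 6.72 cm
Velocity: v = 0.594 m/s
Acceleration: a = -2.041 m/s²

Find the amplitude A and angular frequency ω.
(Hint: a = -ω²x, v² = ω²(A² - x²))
a = −ω²x → ω = √(|a|/x) = √(2.041/0.0672) = 5.511 rad/s
v² = ω²(A² − x²) → A = √(x² + v²/ω²) = √(0.0672² + 0.594²/5.511²) = 0.127 m = 12.7 cm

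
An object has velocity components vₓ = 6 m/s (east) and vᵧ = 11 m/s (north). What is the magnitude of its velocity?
|v| = √(vₓ² + vᵧ²) = √(6² + 11²) = √(157) = 12.53 m/s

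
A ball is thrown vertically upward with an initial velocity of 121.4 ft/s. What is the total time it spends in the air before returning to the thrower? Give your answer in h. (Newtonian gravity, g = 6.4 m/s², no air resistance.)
t_total = 2v₀/g (with unit conversion) = 0.003212 h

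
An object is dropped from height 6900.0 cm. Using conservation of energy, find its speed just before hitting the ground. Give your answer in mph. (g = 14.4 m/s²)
mgh = ½mv² → v = √(2gh) = √(2×14.4×69) = 44.58 m/s = 99.72 mph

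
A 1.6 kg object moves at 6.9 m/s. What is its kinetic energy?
KE = ½mv² = ½×1.6×6.9² = 38.088 J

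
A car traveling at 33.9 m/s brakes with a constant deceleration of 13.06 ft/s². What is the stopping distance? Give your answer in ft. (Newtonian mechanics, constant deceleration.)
d = v₀² / (2a) (with unit conversion) = 473.6 ft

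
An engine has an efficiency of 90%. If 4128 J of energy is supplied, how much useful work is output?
W_out = η × W_in = 0.9 × 4128 = 3715.2 J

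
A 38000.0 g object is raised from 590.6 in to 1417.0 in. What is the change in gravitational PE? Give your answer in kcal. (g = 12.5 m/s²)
ΔPE = mg(h₂ − h₁) = 38 kg × 12.5 m/s² × (35.99 − 15) m = 9971 J = 2.383 kcal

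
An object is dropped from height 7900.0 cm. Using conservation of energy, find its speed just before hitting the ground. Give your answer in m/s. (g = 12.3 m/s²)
mgh = ½mv² → v = √(2gh) = √(2×12.3×79) = 44.08 m/s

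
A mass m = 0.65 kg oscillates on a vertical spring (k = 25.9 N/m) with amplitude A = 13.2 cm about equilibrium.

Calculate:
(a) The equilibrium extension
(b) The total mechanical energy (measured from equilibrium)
x_eq = mg/k = 0.65×9.81/25.9 = 0.2462 m = 24.62 cm
E = ½kA² = ½×25.9×(0.132)² = 0.2256 J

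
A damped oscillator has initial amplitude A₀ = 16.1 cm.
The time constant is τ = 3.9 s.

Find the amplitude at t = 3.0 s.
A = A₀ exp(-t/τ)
A = A₀ exp(−t/τ) = 16.1×exp(−3.0/3.9) = 7.46 cm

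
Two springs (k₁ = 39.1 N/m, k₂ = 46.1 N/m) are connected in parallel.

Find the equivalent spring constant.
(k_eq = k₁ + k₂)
k_eq = k₁ + k₂ = 39.1 + 46.1 = 85.2 N/m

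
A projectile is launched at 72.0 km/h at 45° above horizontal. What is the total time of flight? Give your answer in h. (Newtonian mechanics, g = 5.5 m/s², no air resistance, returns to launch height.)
T = 2v₀sin(θ)/g (with unit conversion) = 0.001428 h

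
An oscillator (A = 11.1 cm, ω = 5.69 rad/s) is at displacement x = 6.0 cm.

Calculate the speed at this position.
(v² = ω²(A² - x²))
v = ω√(A² − x²) = 5.69×√(0.111² − 0.06²) = 0.5314 m/s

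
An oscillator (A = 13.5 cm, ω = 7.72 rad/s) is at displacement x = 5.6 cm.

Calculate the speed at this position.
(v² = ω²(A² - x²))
v = ω√(A² − x²) = 7.72×√(0.135² − 0.056²) = 0.9483 m/s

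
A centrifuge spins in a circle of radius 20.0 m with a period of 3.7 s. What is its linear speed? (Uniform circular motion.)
v = 2πr/T = 2π×20.0/3.7 = 33.96 m/s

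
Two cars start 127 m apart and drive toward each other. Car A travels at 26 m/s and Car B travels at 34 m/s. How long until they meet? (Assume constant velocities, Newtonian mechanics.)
Combined speed: v_combined = 26 + 34 = 60 m/s
Time to meet: t = d/60 = 127/60 = 2.12 s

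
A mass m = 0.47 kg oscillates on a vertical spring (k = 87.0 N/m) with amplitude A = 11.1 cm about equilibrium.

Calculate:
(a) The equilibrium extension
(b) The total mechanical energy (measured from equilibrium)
x_eq = mg/k = 0.47×9.81/87.0 = 0.053 m = 5.3 cm
E = ½kA² = ½×87.0×(0.111)² = 0.536 J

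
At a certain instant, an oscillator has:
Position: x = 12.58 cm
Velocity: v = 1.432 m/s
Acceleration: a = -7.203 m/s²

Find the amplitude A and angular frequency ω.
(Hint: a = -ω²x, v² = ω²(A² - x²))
a = −ω²x → ω = √(|a|/x) = √(7.203/0.1258) = 7.567 rad/s
v² = ω²(A² − x²) → A = √(x² + v²/ω²) = √(0.1258² + 1.432²/7.567²) = 0.2272 m = 22.72 cm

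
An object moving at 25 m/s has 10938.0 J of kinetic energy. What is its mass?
KE = ½mv² → m = 2KE/v² = 2×10938.0/25² = 35.0 kg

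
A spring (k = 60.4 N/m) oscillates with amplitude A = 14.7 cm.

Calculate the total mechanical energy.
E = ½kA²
E = ½kA² = ½×60.4×(0.147)² = 0.6526 J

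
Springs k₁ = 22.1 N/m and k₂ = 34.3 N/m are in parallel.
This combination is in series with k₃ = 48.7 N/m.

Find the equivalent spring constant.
k₁₂ = k₁ + k₂ = 56.4 N/m (parallel)
1/k_eq = 1/k₁₂ + 1/k₃ → k_eq = 26.13 N/m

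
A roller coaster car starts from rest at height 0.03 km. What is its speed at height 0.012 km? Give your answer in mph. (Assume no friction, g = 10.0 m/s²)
mgh₁ = ½mv₂² + mgh₂ → v₂ = √(2g(h₁−h₂)) = √(2×10.0×(30−12)) = 18.97 m/s = 42.44 mph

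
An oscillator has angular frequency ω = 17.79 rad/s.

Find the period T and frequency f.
T = 2π/ω = 2π/17.79 = 0.3532 s; f = ω/2π = 2.831 Hz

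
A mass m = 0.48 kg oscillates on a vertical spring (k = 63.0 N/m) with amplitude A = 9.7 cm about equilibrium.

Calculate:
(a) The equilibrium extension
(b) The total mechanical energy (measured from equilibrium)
x_eq = mg/k = 0.48×9.81/63.0 = 0.07474 m = 7.474 cm
E = ½kA² = ½×63.0×(0.097)² = 0.2964 J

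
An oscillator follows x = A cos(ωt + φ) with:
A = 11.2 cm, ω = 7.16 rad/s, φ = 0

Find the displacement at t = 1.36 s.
x = A cos(ωt + φ) = 11.2×cos(7.16×1.36 + 0) = -10.66 cm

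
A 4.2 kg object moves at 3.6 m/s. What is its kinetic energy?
KE = ½mv² = ½×4.2×3.6² = 27.216 J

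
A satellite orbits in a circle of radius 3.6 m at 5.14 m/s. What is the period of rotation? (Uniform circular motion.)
T = 2πr/v = 2π×3.6/5.14 = 4.4 s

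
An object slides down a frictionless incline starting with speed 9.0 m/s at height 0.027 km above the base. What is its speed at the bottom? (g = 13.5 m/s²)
½mv₀² + mgh = ½mv² → v = √(v₀² + 2gh) = √(9² + 2×13.5×27) = 28.46 m/s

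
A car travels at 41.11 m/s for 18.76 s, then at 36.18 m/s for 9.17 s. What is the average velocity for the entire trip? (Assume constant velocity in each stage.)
d₁ = v₁t₁ = 41.11 × 18.76 = 771.224 m
d₂ = v₂t₂ = 36.18 × 9.17 = 331.771 m
d_total = 1102.99 m, t_total = 27.93 s
v_avg = d_total/t_total = 1102.99/27.93 = 39.49 m/s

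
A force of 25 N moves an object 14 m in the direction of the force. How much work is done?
W = Fd = 25×14 = 350.0 J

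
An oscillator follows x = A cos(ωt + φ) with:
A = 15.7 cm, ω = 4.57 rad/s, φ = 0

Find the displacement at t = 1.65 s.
x = A cos(ωt + φ) = 15.7×cos(4.57×1.65 + 0) = 4.841 cm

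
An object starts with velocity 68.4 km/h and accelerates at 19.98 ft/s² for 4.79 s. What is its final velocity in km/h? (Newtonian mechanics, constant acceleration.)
v = v₀ + at (with unit conversion) = 173.4 km/h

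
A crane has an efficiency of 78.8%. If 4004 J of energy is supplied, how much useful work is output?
W_out = η × W_in = 0.788 × 4004 = 3155.2 J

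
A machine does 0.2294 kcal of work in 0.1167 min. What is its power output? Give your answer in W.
P = W/t = 959.8 J / 7.002 s = 137.1 W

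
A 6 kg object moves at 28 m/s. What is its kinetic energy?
KE = ½mv² = ½×6×28² = 2352.0 J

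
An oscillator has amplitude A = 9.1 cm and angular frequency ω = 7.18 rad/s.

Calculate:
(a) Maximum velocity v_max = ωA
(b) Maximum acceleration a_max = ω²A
v_max = ωA = 7.18×0.091 = 0.6534 m/s
a_max = ω²A = 7.18²×0.091 = 4.691 m/s²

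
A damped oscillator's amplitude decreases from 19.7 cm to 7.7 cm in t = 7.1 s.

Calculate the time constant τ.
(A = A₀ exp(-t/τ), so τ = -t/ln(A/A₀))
A/A₀ = 7.7/19.7 = 0.3909; ln(A/A₀) = -0.9394
τ = −t/ln(A/A₀) = −7.1/-0.9394 = 7.558 s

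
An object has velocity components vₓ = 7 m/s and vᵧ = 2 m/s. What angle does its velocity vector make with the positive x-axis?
θ = arctan(vᵧ/vₓ) = arctan(2/7) = 15.95°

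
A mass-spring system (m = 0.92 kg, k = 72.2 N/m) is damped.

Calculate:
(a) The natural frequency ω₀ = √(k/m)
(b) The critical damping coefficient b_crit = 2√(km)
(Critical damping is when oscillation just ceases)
ω₀ = √(k/m) = √(72.2/0.92) = 8.859 rad/s
b_crit = 2√(km) = 2√(72.2×0.92) = 16.3 kg/s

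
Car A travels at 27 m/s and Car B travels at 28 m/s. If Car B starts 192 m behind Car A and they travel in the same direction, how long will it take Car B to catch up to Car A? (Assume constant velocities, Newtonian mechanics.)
Relative speed: v_rel = 28 - 27 = 1 m/s
Time to catch: t = d₀/v_rel = 192/1 = 192.0 s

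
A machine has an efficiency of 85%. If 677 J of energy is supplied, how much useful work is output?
W_out = η × W_in = 0.85 × 677 = 575.45 J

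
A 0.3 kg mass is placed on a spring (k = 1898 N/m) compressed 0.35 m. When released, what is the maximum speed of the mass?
½kx² = ½mv² → v = x√(k/m) = 0.35×√(1898/0.3) = 27.84 m/s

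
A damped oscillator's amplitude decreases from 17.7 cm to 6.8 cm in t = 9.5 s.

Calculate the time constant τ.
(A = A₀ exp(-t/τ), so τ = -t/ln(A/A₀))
A/A₀ = 6.8/17.7 = 0.3842; ln(A/A₀) = -0.9566
τ = −t/ln(A/A₀) = −9.5/-0.9566 = 9.931 s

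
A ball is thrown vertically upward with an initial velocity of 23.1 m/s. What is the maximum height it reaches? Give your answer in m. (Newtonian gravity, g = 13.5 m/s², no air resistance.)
h_max = v₀²/(2g) = 19.76 m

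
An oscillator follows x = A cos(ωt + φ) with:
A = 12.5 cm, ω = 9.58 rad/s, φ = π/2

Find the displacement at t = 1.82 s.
x = A cos(ωt + φ) = 12.5×cos(9.58×1.82 + π/2) = 12.35 cm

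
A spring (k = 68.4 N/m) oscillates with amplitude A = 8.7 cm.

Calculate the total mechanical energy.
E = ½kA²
E = ½kA² = ½×68.4×(0.087)² = 0.2589 J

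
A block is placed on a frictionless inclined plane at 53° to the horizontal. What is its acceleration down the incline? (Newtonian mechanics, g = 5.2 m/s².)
a = g sin(θ) = 5.2 × sin(53°) = 5.2 × 0.7986 = 4.15 m/s²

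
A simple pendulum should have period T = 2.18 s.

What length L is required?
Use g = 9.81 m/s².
T = 2π√(L/g) → L = g(T/2π)² = 9.81×(2.18/2π)² = 1.181 m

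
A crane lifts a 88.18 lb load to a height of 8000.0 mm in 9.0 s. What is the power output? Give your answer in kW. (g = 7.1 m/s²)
W = mgh = 40×7.1×8 = 2272 J
P = W/t = 2272/9 = 252.4 W = 0.2524 kW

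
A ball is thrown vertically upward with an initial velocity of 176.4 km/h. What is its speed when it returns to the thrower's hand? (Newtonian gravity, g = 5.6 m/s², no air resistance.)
By conservation of energy, the ball returns at the same speed = 176.4 km/h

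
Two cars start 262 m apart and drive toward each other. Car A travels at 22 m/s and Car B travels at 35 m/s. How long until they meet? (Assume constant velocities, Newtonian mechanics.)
Combined speed: v_combined = 22 + 35 = 57 m/s
Time to meet: t = d/57 = 262/57 = 4.6 s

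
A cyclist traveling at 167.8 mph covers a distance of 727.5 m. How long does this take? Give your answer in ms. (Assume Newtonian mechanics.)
t = d/v (with unit conversion) = 9698.0 ms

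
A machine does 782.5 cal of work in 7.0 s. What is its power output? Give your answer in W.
P = W/t = 3274 J / 7 s = 467.7 W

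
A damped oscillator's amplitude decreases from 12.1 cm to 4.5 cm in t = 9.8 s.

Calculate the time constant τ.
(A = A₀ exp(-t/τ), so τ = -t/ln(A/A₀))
A/A₀ = 4.5/12.1 = 0.3719; ln(A/A₀) = -0.9891
τ = −t/ln(A/A₀) = −9.8/-0.9891 = 9.908 s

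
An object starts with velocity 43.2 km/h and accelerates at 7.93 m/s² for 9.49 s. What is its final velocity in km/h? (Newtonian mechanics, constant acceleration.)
v = v₀ + at (with unit conversion) = 314.1 km/h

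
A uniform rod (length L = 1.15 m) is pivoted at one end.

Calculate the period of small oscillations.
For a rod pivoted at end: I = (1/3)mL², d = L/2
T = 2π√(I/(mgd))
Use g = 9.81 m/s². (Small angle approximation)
I/m = (1/3)L² = 0.4408 m²; d = L/2 = 0.575 m
T = 2π√(I/(mgd)) = 2π√(0.4408/(9.81×0.575)) = 1.757 s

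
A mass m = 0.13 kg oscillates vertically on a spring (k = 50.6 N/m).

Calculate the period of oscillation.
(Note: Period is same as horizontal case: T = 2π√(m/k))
T = 2π√(m/k) = 2π√(0.13/50.6) = 0.3185 s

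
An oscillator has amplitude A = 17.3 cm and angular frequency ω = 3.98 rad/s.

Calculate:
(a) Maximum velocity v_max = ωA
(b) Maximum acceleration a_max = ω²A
v_max = ωA = 3.98×0.173 = 0.6885 m/s
a_max = ω²A = 3.98²×0.173 = 2.74 m/s²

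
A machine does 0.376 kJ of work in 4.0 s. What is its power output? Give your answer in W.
P = W/t = 376 J / 4 s = 94 W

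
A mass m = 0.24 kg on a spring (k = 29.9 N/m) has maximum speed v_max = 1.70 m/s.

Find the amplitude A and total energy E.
½mv²_max = ½kA² → A = v_max√(m/k) = 1.7×√(0.24/29.9) = 0.1523 m = 15.23 cm
E = ½mv²_max = ½×0.24×1.7² = 0.3468 J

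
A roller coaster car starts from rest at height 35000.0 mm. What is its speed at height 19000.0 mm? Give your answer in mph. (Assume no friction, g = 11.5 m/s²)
mgh₁ = ½mv₂² + mgh₂ → v₂ = √(2g(h₁−h₂)) = √(2×11.5×(35−19)) = 19.18 m/s = 42.91 mph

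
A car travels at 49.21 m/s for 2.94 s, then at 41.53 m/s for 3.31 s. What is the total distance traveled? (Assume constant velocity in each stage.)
d₁ = v₁t₁ = 49.21 × 2.94 = 144.677 m
d₂ = v₂t₂ = 41.53 × 3.31 = 137.464 m
d_total = 144.677 + 137.464 = 282.14 m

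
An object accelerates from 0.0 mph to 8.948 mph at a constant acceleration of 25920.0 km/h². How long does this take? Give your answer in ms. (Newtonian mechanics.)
t = (v - v₀)/a (with unit conversion) = 2000.0 ms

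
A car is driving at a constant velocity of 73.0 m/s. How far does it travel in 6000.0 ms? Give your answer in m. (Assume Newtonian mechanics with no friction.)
d = vt (with unit conversion) = 438.0 m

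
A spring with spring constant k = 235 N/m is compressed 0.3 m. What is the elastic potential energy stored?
PE = ½kx² = ½×235×0.3² = 10.57 J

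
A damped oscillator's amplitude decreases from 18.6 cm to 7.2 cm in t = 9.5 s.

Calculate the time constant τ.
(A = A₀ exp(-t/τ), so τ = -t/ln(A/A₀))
A/A₀ = 7.2/18.6 = 0.3871; ln(A/A₀) = -0.9491
τ = −t/ln(A/A₀) = −9.5/-0.9491 = 10.01 s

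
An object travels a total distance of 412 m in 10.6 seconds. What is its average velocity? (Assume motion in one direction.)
v_avg = Δd / Δt = 412 / 10.6 = 38.87 m/s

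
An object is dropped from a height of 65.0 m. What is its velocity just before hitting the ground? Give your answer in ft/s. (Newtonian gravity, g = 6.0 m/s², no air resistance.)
v = √(2gh) (with unit conversion) = 91.63 ft/s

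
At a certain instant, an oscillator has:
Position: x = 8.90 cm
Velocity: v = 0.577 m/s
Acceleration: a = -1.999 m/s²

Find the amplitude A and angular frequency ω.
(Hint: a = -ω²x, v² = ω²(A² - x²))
a = −ω²x → ω = √(|a|/x) = √(1.999/0.089) = 4.739 rad/s
v² = ω²(A² − x²) → A = √(x² + v²/ω²) = √(0.089² + 0.577²/4.739²) = 0.1508 m = 15.08 cm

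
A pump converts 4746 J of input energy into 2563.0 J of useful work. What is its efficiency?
η = W_out/W_in = 2563.0/4746 = 0.54 = 54.0%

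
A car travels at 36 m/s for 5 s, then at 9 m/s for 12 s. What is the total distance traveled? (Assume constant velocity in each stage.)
d₁ = v₁t₁ = 36 × 5 = 180 m
d₂ = v₂t₂ = 9 × 12 = 108 m
d_total = 180 + 108 = 288 m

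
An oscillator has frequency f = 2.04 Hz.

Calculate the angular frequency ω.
ω = 2πf = 2π×2.04 = 12.82 rad/s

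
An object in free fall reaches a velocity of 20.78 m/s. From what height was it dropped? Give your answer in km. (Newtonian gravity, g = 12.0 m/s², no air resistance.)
h = v²/(2g) (with unit conversion) = 0.01799 km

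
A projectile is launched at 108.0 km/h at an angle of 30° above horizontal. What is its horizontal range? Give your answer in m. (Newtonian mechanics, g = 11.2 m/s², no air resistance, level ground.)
R = v₀² sin(2θ) / g (with unit conversion) = 69.59 m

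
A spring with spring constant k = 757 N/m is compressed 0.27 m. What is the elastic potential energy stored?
PE = ½kx² = ½×757×0.27² = 27.59 J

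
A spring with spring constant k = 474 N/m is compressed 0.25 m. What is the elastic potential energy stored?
PE = ½kx² = ½×474×0.25² = 14.81 J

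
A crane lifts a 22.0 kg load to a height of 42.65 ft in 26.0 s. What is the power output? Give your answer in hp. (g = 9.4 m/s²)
W = mgh = 22×9.4×13 = 2688 J
P = W/t = 2688/26 = 103.4 W = 0.1387 hp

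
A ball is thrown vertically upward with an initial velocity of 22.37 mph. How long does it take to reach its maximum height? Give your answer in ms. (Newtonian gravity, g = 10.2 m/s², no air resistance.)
t_up = v₀/g (with unit conversion) = 980.4 ms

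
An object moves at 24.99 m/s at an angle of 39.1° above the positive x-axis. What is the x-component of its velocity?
vₓ = v cos(θ) = 24.99 × cos(39.1°) = 19.39 m/s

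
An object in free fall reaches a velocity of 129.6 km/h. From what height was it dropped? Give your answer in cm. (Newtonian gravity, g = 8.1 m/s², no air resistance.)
h = v²/(2g) (with unit conversion) = 8000.0 cm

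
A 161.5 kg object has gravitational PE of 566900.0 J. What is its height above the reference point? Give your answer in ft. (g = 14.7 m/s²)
PE = mgh → h = PE/(mg) = 5.669e+05 J / (161.5 kg × 14.7 m/s²) = 238.8 m = 783.4 ft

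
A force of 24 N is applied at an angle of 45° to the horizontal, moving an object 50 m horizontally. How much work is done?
W = Fd cosθ = 24×50×cos(45°) = 848.53 J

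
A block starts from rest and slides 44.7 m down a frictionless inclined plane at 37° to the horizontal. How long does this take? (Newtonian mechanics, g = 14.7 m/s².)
a = g sin(θ) = 14.7 × sin(37°) = 8.85 m/s²
t = √(2d/a) = √(2 × 44.7 / 8.85) = 3.18 s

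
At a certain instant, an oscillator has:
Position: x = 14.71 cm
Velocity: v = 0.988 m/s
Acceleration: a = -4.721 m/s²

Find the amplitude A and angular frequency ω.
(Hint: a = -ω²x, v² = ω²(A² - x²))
a = −ω²x → ω = √(|a|/x) = √(4.721/0.1471) = 5.665 rad/s
v² = ω²(A² − x²) → A = √(x² + v²/ω²) = √(0.1471² + 0.988²/5.665²) = 0.2282 m = 22.82 cm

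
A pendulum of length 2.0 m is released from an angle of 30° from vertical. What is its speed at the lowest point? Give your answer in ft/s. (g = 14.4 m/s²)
h = L(1 − cosθ) = 2.0×(1 − cos30°) = 0.2679 m
v = √(2gh) = √(2×14.4×0.2679) = 2.778 m/s = 9.114 ft/s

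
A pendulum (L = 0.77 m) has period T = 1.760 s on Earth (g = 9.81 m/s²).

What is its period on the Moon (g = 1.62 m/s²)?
T = 2π√(L/g), so T_moon/T_earth = √(g_earth/g_moon)
T_moon = 2π√(0.77/1.62) = 4.332 s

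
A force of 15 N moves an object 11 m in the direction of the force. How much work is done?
W = Fd = 15×11 = 165.0 J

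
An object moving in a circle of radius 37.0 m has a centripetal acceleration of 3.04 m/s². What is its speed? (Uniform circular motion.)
v = √(a_c × r) = √(3.04 × 37.0) = 10.61 m/s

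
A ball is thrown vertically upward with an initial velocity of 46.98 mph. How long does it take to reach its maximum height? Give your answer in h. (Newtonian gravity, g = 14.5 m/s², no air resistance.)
t_up = v₀/g (with unit conversion) = 0.0004023 h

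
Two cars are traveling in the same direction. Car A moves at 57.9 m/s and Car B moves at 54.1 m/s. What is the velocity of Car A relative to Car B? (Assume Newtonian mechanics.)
v_rel = v_A - v_B = 57.9 - 54.1 = 3.8 m/s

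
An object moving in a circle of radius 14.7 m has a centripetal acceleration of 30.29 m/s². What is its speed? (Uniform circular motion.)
v = √(a_c × r) = √(30.29 × 14.7) = 21.1 m/s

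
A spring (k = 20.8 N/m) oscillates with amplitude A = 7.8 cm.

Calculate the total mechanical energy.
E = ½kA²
E = ½kA² = ½×20.8×(0.078)² = 0.06327 J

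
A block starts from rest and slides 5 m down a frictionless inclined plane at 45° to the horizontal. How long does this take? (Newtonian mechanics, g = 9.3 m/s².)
a = g sin(θ) = 9.3 × sin(45°) = 6.58 m/s²
t = √(2d/a) = √(2 × 5 / 6.58) = 1.23 s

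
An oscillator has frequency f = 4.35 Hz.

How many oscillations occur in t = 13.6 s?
n = f×t = 4.35×13.6 = 59.16 oscillations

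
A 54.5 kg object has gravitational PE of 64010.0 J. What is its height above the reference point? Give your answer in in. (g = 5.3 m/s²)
PE = mgh → h = PE/(mg) = 6.401e+04 J / (54.5 kg × 5.3 m/s²) = 221.6 m = 8725.0 in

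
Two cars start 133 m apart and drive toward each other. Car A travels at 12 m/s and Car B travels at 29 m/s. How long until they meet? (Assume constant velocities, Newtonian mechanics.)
Combined speed: v_combined = 12 + 29 = 41 m/s
Time to meet: t = d/41 = 133/41 = 3.24 s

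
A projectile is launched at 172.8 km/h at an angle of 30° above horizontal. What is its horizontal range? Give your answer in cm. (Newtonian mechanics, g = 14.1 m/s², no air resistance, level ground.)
R = v₀² sin(2θ) / g (with unit conversion) = 14150.0 cm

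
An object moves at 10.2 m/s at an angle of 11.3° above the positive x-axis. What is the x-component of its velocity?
vₓ = v cos(θ) = 10.2 × cos(11.3°) = 10.0 m/s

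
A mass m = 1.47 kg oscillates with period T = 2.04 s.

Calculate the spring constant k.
T = 2π√(m/k) → k = m(2π/T)² = 1.47×(2π/2.04)² = 13.94 N/m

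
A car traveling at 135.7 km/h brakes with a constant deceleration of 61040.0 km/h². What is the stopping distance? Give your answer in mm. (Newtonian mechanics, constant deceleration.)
d = v₀² / (2a) (with unit conversion) = 150800.0 mm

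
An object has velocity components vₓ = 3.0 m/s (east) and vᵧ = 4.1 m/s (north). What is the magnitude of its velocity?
|v| = √(vₓ² + vᵧ²) = √(3.0² + 4.1²) = √(25.81) = 5.08 m/s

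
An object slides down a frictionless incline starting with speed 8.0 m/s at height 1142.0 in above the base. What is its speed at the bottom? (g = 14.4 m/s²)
½mv₀² + mgh = ½mv² → v = √(v₀² + 2gh) = √(8² + 2×14.4×29.01) = 29.99 m/s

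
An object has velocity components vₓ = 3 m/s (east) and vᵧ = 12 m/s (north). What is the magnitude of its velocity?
|v| = √(vₓ² + vᵧ²) = √(3² + 12²) = √(153) = 12.37 m/s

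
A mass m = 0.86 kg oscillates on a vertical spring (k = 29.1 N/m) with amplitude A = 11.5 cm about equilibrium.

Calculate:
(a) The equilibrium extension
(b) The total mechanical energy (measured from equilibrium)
x_eq = mg/k = 0.86×9.81/29.1 = 0.2899 m = 28.99 cm
E = ½kA² = ½×29.1×(0.115)² = 0.1924 J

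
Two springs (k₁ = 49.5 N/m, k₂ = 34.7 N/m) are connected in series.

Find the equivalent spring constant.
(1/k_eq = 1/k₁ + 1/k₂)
1/k_eq = 1/49.5 + 1/34.7 = 0.04902; k_eq = 20.4 N/m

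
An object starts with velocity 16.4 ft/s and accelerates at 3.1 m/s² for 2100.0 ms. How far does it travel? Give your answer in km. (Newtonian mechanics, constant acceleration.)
d = v₀t + ½at² (with unit conversion) = 0.01733 km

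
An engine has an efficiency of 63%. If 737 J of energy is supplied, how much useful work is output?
W_out = η × W_in = 0.63 × 737 = 464.31 J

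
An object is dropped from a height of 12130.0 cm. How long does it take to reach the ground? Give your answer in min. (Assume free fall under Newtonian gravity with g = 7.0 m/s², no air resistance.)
t = √(2h/g) (with unit conversion) = 0.09812 min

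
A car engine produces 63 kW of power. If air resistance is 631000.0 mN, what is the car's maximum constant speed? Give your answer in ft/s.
P = Fv → v = P/F = 63000 W / 631 N = 99.84 m/s = 327.6 ft/s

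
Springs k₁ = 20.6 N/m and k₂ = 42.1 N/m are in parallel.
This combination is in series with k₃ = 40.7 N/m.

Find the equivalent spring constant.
k₁₂ = k₁ + k₂ = 62.7 N/m (parallel)
1/k_eq = 1/k₁₂ + 1/k₃ → k_eq = 24.68 N/m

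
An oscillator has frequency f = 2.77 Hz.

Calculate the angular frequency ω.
ω = 2πf = 2π×2.77 = 17.4 rad/s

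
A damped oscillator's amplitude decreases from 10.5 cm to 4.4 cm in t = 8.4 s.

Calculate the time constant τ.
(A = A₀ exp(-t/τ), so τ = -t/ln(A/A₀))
A/A₀ = 4.4/10.5 = 0.419; ln(A/A₀) = -0.8698
τ = −t/ln(A/A₀) = −8.4/-0.8698 = 9.658 s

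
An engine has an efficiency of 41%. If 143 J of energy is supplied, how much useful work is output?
W_out = η × W_in = 0.41 × 143 = 58.63 J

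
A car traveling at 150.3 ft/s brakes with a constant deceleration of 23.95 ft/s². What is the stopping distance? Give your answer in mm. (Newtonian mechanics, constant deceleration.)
d = v₀² / (2a) (with unit conversion) = 143700.0 mm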